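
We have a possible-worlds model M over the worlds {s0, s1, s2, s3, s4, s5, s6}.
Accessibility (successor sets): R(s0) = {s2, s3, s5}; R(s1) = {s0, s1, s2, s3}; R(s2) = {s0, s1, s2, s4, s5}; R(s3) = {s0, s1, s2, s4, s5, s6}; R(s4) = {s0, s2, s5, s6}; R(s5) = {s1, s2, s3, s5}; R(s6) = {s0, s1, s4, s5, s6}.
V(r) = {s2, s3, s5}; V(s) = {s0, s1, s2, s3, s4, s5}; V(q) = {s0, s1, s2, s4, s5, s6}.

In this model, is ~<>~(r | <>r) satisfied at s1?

At s1: <>~(r | <>r) is false, so ~<>~(r | <>r) is true.
  At s1: <>~(r | <>r) requires ~(r | <>r) at some successor in {s0, s1, s2, s3}.
    At s0: ~(r | <>r) is false.
    At s1: ~(r | <>r) is false.
    At s2: ~(r | <>r) is false.
    At s3: ~(r | <>r) is false.
  So <>~(r | <>r) is false at s1.

Yes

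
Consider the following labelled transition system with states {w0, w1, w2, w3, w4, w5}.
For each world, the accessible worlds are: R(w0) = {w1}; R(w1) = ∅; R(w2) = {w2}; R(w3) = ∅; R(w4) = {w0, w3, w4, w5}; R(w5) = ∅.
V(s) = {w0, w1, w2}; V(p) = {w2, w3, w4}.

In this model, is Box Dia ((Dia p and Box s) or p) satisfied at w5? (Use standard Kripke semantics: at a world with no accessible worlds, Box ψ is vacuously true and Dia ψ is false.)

At w5: no accessible worlds, so Box Dia ((Dia p and Box s) or p) holds vacuously.

Yes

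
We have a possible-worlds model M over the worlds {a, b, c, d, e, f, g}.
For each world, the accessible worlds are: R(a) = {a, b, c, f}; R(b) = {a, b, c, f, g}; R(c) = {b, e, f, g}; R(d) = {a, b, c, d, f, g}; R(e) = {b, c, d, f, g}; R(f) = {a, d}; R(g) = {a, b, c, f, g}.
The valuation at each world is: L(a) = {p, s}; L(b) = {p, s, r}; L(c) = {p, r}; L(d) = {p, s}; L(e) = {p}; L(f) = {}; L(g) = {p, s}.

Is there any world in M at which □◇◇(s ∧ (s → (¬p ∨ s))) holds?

Yes

Let φ = □◇◇(s ∧ (s → (¬p ∨ s))). Evaluate φ at each world:
  a (successors {a, b, c, f}): φ is true.
  b (successors {a, b, c, f, g}): φ is true.
  c (successors {b, e, f, g}): φ is true.
  d (successors {a, b, c, d, f, g}): φ is true.
  e (successors {b, c, d, f, g}): φ is true.
  f (successors {a, d}): φ is true.
  g (successors {a, b, c, f, g}): φ is true.
Detail at a (witness):
  At a: □◇◇(s ∧ (s → (¬p ∨ s))) requires ◇◇(s ∧ (s → (¬p ∨ s))) at every successor {a, b, c, f}.
    At a: ◇◇(s ∧ (s → (¬p ∨ s))) is true.
    At b: ◇◇(s ∧ (s → (¬p ∨ s))) is true.
    At c: ◇◇(s ∧ (s → (¬p ∨ s))) is true.
    At f: ◇◇(s ∧ (s → (¬p ∨ s))) is true.
  So □◇◇(s ∧ (s → (¬p ∨ s))) is true at a.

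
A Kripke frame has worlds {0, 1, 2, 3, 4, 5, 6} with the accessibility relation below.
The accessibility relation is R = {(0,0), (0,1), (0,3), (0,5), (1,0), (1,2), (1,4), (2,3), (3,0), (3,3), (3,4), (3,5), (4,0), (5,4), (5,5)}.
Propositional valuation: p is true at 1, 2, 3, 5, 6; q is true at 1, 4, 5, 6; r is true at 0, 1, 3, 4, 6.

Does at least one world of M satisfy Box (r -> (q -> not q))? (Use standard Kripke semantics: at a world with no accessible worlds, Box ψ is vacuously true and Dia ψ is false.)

Yes

Recall that Box ψ holds at a world iff ψ holds at every accessible world, and Dia ψ holds iff ψ holds at some accessible world.
Let φ = Box (r -> (q -> not q)). Evaluate φ at each world:
  0 (successors {0, 1, 3, 5}): φ is false.
  1 (successors {0, 2, 4}): φ is false.
  2 (successors {3}): φ is true.
  3 (successors {0, 3, 4, 5}): φ is false.
  4 (successors {0}): φ is true.
  5 (successors {4, 5}): φ is false.
  6 (successors ∅): φ is true.
Detail at 2 (witness):
  At 2: Box (r -> (q -> not q)) requires r -> (q -> not q) at every successor {3}.
    At 3: r -> (q -> not q) is true.
  So Box (r -> (q -> not q)) is true at 2.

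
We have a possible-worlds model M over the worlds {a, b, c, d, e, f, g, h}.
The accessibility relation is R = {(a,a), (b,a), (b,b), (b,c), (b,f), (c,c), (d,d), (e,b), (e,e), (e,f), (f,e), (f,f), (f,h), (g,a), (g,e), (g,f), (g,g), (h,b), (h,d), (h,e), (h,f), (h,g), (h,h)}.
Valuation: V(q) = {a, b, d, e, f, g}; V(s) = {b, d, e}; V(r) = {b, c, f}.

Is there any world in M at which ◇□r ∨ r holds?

Yes

Let φ = ◇□r ∨ r. Evaluate φ at each world:
  a (successors {a}): φ is false.
  b (successors {a, b, c, f}): φ is true.
  c (successors {c}): φ is true.
  d (successors {d}): φ is false.
  e (successors {b, e, f}): φ is false.
  f (successors {e, f, h}): φ is true.
  g (successors {a, e, f, g}): φ is false.
  h (successors {b, d, e, f, g, h}): φ is false.
Detail at b (witness):
  At b: ◇□r is true, r is true, so ◇□r ∨ r is true.
    At b: ◇□r requires □r at some successor in {a, b, c, f}.
      □r holds at c, so ◇□r is true at b.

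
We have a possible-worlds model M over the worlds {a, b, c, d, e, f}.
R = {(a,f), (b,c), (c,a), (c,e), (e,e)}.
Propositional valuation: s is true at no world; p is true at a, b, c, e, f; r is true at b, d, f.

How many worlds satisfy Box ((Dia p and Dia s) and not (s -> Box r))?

2

Let φ = Box ((Dia p and Dia s) and not (s -> Box r)). Evaluate φ at each world:
  a (successors {f}): φ is false.
  b (successors {c}): φ is false.
  c (successors {a, e}): φ is false.
  d (successors ∅): φ is true.
  e (successors {e}): φ is false.
  f (successors ∅): φ is true.
For instance, at c:
  At c: Box ((Dia p and Dia s) and not (s -> Box r)) requires (Dia p and Dia s) and not (s -> Box r) at every successor {a, e}.
    (Dia p and Dia s) and not (s -> Box r) fails at a, so Box ((Dia p and Dia s) and not (s -> Box r)) is false at c.
      At a: Dia p and Dia s is false, not (s -> Box r) is false, so (Dia p and Dia s) and not (s -> Box r) is false.
Satisfying worlds: {d, f}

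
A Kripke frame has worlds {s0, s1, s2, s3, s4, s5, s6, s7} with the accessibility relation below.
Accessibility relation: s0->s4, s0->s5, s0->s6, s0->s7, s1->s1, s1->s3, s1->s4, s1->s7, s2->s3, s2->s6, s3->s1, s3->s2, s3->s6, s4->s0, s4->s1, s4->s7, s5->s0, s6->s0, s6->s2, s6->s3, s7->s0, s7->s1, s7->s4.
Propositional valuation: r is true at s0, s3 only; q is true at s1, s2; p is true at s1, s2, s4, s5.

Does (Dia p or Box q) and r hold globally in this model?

Recall that Box ψ holds at a world iff ψ holds at every accessible world, and Dia ψ holds iff ψ holds at some accessible world.
Let φ = (Dia p or Box q) and r. Evaluate φ at each world:
  s0 (successors {s4, s5, s6, s7}): φ is true.
  s1 (successors {s1, s3, s4, s7}): φ is false.
  s2 (successors {s3, s6}): φ is false.
  s3 (successors {s1, s2, s6}): φ is true.
  s4 (successors {s0, s1, s7}): φ is false.
  s5 (successors {s0}): φ is false.
  s6 (successors {s0, s2, s3}): φ is false.
  s7 (successors {s0, s1, s4}): φ is false.
Detail at s1 (counterexample):
  At s1: Dia p or Box q is true, r is false, so (Dia p or Box q) and r is false.
    At s1: Dia p is true, Box q is false, so Dia p or Box q is true.
      At s1: Dia p requires p at some successor in {s1, s3, s4, s7}.
        p holds at s1, so Dia p is true at s1.
      At s1: Box q requires q at every successor {s1, s3, s4, s7}.
        q fails at s3, so Box q is false at s1.

No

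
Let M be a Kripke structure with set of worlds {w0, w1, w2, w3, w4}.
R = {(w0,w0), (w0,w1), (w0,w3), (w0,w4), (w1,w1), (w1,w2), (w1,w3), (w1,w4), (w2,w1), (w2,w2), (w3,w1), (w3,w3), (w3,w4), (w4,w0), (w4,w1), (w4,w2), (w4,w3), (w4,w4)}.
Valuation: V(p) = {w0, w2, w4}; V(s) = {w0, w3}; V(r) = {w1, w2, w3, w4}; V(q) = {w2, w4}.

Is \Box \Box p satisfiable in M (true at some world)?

No

Let φ = \Box \Box p. Evaluate φ at each world:
  w0 (successors {w0, w1, w3, w4}): φ is false.
  w1 (successors {w1, w2, w3, w4}): φ is false.
  w2 (successors {w1, w2}): φ is false.
  w3 (successors {w1, w3, w4}): φ is false.
  w4 (successors {w0, w1, w2, w3, w4}): φ is false.
For instance, at w0:
  At w0: \Box \Box p requires \Box p at every successor {w0, w1, w3, w4}.
    \Box p fails at w0, so \Box \Box p is false at w0.
      At w0: \Box p requires p at every successor {w0, w1, w3, w4}.
        p fails at w1, so \Box p is false at w0.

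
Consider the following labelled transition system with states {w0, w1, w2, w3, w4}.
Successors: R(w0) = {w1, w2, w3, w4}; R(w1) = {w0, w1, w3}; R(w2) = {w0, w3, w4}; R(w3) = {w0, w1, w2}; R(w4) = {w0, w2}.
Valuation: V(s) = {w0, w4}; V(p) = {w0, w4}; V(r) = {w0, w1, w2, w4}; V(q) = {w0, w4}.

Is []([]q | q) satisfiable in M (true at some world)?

No

Recall that []ψ holds at a world iff ψ holds at every accessible world, and <>ψ holds iff ψ holds at some accessible world.
Let φ = []([]q | q). Evaluate φ at each world:
  w0 (successors {w1, w2, w3, w4}): φ is false.
  w1 (successors {w0, w1, w3}): φ is false.
  w2 (successors {w0, w3, w4}): φ is false.
  w3 (successors {w0, w1, w2}): φ is false.
  w4 (successors {w0, w2}): φ is false.
For instance, at w3:
  At w3: []([]q | q) requires []q | q at every successor {w0, w1, w2}.
    []q | q fails at w1, so []([]q | q) is false at w3.
      At w1: []q is false, q is false, so []q | q is false.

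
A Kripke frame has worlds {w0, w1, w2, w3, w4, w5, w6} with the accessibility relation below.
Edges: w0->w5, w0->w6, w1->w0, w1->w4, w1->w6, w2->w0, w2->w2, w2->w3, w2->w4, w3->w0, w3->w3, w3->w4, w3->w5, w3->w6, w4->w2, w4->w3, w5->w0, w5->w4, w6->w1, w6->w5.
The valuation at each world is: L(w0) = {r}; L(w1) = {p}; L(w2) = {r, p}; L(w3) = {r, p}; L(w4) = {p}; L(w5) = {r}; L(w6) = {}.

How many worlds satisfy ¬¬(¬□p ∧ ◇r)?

6

Recall that □ψ holds at a world iff ψ holds at every accessible world, and ◇ψ holds iff ψ holds at some accessible world.
Let φ = ¬¬(¬□p ∧ ◇r). Evaluate φ at each world:
  w0 (successors {w5, w6}): φ is true.
  w1 (successors {w0, w4, w6}): φ is true.
  w2 (successors {w0, w2, w3, w4}): φ is true.
  w3 (successors {w0, w3, w4, w5, w6}): φ is true.
  w4 (successors {w2, w3}): φ is false.
  w5 (successors {w0, w4}): φ is true.
  w6 (successors {w1, w5}): φ is true.
For instance, at w4:
  At w4: ¬(¬□p ∧ ◇r) is true, so ¬¬(¬□p ∧ ◇r) is false.
    At w4: ¬□p ∧ ◇r is false, so ¬(¬□p ∧ ◇r) is true.
      At w4: ¬□p is false, ◇r is true, so ¬□p ∧ ◇r is false.
Satisfying worlds: {w0, w1, w2, w3, w5, w6}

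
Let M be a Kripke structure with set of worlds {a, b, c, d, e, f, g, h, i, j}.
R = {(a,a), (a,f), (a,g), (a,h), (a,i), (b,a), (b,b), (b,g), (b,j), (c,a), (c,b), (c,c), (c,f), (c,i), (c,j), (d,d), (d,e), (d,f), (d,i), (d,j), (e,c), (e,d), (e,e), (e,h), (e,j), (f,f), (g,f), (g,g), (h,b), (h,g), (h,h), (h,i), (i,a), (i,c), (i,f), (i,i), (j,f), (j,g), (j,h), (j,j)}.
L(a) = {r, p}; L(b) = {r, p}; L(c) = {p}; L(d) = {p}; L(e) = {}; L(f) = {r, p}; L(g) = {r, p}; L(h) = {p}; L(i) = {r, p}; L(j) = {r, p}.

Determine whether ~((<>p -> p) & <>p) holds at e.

At e: (<>p -> p) & <>p is false, so ~((<>p -> p) & <>p) is true.
  At e: <>p -> p is false, <>p is true, so (<>p -> p) & <>p is false.
    At e: <>p is true, p is false, so <>p -> p is false.
      At e: <>p requires p at some successor in {c, d, e, h, j}.
        p holds at c, so <>p is true at e.
    At e: <>p requires p at some successor in {c, d, e, h, j}.
      p holds at c, so <>p is true at e.

Yes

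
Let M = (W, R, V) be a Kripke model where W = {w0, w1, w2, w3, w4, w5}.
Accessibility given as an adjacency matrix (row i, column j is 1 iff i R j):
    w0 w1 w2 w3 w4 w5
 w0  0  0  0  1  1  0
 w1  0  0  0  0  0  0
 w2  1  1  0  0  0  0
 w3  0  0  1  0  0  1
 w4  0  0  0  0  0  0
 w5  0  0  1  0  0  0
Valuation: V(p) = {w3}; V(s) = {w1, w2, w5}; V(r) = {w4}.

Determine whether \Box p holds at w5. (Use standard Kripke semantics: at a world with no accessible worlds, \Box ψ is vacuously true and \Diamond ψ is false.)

No

At w5: \Box p requires p at every successor {w2}.
  p fails at w2, so \Box p is false at w5.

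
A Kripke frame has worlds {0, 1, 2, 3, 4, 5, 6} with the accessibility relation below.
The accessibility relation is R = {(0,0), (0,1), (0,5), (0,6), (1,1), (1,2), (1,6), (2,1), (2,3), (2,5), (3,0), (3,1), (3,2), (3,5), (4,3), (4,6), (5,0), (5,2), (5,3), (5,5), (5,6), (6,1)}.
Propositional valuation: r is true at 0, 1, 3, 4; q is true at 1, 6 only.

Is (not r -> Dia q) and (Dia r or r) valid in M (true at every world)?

Let φ = (not r -> Dia q) and (Dia r or r). Evaluate φ at each world:
  0 (successors {0, 1, 5, 6}): φ is true.
  1 (successors {1, 2, 6}): φ is true.
  2 (successors {1, 3, 5}): φ is true.
  3 (successors {0, 1, 2, 5}): φ is true.
  4 (successors {3, 6}): φ is true.
  5 (successors {0, 2, 3, 5, 6}): φ is true.
  6 (successors {1}): φ is true.
For instance, at 4:
  At 4: not r -> Dia q is true, Dia r or r is true, so (not r -> Dia q) and (Dia r or r) is true.
    At 4: not r is false, Dia q is true, so not r -> Dia q is true.
      At 4: Dia q requires q at some successor in {3, 6}.
        q holds at 6, so Dia q is true at 4.
    At 4: Dia r is true, r is true, so Dia r or r is true.
      At 4: Dia r requires r at some successor in {3, 6}.
        r holds at 3, so Dia r is true at 4.

Yes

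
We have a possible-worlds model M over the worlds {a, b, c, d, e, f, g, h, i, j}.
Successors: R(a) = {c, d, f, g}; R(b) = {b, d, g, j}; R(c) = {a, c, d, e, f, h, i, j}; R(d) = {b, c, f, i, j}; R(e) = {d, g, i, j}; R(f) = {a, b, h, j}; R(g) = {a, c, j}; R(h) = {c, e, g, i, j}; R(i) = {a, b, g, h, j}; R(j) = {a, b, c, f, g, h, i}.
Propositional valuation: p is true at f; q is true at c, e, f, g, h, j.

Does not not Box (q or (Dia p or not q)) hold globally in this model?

Yes

Let φ = not not Box (q or (Dia p or not q)). Evaluate φ at each world:
  a (successors {c, d, f, g}): φ is true.
  b (successors {b, d, g, j}): φ is true.
  c (successors {a, c, d, e, f, h, i, j}): φ is true.
  d (successors {b, c, f, i, j}): φ is true.
  e (successors {d, g, i, j}): φ is true.
  f (successors {a, b, h, j}): φ is true.
  g (successors {a, c, j}): φ is true.
  h (successors {c, e, g, i, j}): φ is true.
  i (successors {a, b, g, h, j}): φ is true.
  j (successors {a, b, c, f, g, h, i}): φ is true.
For instance, at j:
  At j: not Box (q or (Dia p or not q)) is false, so not not Box (q or (Dia p or not q)) is true.
    At j: Box (q or (Dia p or not q)) is true, so not Box (q or (Dia p or not q)) is false.
      At j: Box (q or (Dia p or not q)) requires q or (Dia p or not q) at every successor {a, b, c, f, g, h, i}.
        At a: q or (Dia p or not q) is true.
        At b: q or (Dia p or not q) is true.
        At c: q or (Dia p or not q) is true.
        At f: q or (Dia p or not q) is true.
        At g: q or (Dia p or not q) is true.
        At h: q or (Dia p or not q) is true.
        At i: q or (Dia p or not q) is true.
      So Box (q or (Dia p or not q)) is true at j.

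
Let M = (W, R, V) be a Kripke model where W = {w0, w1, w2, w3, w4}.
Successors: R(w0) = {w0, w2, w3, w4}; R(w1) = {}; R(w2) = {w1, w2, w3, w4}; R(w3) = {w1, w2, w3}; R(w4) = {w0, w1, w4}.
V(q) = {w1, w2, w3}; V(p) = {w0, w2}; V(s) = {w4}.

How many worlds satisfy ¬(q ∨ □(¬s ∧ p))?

2

Let φ = ¬(q ∨ □(¬s ∧ p)). Evaluate φ at each world:
  w0 (successors {w0, w2, w3, w4}): φ is true.
  w1 (successors ∅): φ is false.
  w2 (successors {w1, w2, w3, w4}): φ is false.
  w3 (successors {w1, w2, w3}): φ is false.
  w4 (successors {w0, w1, w4}): φ is true.
For instance, at w3:
  At w3: q ∨ □(¬s ∧ p) is true, so ¬(q ∨ □(¬s ∧ p)) is false.
    At w3: q is true, □(¬s ∧ p) is false, so q ∨ □(¬s ∧ p) is true.
      At w3: □(¬s ∧ p) requires ¬s ∧ p at every successor {w1, w2, w3}.
        ¬s ∧ p fails at w1, so □(¬s ∧ p) is false at w3.
Satisfying worlds: {w0, w4}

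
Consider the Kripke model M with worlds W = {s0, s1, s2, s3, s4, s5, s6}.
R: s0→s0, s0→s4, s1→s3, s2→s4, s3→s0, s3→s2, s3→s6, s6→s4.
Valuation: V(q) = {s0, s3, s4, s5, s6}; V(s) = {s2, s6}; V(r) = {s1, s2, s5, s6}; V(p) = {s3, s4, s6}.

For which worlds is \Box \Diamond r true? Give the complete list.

s1, s4, s5

Recall that \Box ψ holds at a world iff ψ holds at every accessible world, and \Diamond ψ holds iff ψ holds at some accessible world.
Let φ = \Box \Diamond r. Evaluate φ at each world:
  s0 (successors {s0, s4}): φ is false.
  s1 (successors {s3}): φ is true.
  s2 (successors {s4}): φ is false.
  s3 (successors {s0, s2, s6}): φ is false.
  s4 (successors ∅): φ is true.
  s5 (successors ∅): φ is true.
  s6 (successors {s4}): φ is false.
For instance, at s0:
  At s0: \Box \Diamond r requires \Diamond r at every successor {s0, s4}.
    \Diamond r fails at s0, so \Box \Diamond r is false at s0.
      At s0: \Diamond r requires r at some successor in {s0, s4}.
        At s0: r is false.
        At s4: r is false.
      So \Diamond r is false at s0.
Satisfying worlds: {s1, s4, s5}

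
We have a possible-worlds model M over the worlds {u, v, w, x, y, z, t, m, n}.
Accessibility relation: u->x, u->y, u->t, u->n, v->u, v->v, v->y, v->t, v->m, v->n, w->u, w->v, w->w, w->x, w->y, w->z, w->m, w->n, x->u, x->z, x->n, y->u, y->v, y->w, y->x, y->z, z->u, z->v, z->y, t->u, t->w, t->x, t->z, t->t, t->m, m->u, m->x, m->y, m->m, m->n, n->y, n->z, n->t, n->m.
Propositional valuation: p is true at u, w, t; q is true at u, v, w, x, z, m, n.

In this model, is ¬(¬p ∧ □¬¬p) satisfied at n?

At n: ¬p ∧ □¬¬p is false, so ¬(¬p ∧ □¬¬p) is true.
  At n: ¬p is true, □¬¬p is false, so ¬p ∧ □¬¬p is false.
    At n: □¬¬p requires ¬¬p at every successor {y, z, t, m}.
      ¬¬p fails at y, so □¬¬p is false at n.

Yes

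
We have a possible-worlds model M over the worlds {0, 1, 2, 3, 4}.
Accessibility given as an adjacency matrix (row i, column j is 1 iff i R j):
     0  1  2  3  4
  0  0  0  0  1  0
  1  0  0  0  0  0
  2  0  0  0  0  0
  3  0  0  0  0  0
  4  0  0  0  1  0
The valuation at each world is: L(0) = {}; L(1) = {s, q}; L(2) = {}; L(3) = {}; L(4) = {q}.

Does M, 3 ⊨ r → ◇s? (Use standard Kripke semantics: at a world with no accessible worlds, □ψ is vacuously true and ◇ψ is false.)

At 3: r is false, ◇s is false, so r → ◇s is true.
  At 3: no accessible worlds, so ◇s is false.

Yes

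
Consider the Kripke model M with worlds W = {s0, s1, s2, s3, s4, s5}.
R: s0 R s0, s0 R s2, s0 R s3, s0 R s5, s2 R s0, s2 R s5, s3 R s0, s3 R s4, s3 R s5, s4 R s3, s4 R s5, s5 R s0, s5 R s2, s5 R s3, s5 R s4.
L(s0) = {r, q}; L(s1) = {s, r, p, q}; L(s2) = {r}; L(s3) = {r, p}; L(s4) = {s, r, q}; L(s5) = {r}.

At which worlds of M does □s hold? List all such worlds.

s1

Recall that □ψ holds at a world iff ψ holds at every accessible world, and ◇ψ holds iff ψ holds at some accessible world.
Let φ = □s. Evaluate φ at each world:
  s0 (successors {s0, s2, s3, s5}): φ is false.
  s1 (successors ∅): φ is true.
  s2 (successors {s0, s5}): φ is false.
  s3 (successors {s0, s4, s5}): φ is false.
  s4 (successors {s3, s5}): φ is false.
  s5 (successors {s0, s2, s3, s4}): φ is false.
For instance, at s2:
  At s2: □s requires s at every successor {s0, s5}.
    s fails at s0, so □s is false at s2.
Satisfying worlds: {s1}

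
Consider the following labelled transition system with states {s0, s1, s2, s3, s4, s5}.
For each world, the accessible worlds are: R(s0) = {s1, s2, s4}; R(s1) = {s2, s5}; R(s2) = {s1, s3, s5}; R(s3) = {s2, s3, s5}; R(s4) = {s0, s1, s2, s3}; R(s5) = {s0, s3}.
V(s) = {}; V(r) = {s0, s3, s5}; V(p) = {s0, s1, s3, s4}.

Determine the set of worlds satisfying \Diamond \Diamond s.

Let φ = \Diamond \Diamond s. Evaluate φ at each world:
  s0 (successors {s1, s2, s4}): φ is false.
  s1 (successors {s2, s5}): φ is false.
  s2 (successors {s1, s3, s5}): φ is false.
  s3 (successors {s2, s3, s5}): φ is false.
  s4 (successors {s0, s1, s2, s3}): φ is false.
  s5 (successors {s0, s3}): φ is false.
For instance, at s3:
  At s3: \Diamond \Diamond s requires \Diamond s at some successor in {s2, s3, s5}.
    At s2: \Diamond s is false.
    At s3: \Diamond s is false.
    At s5: \Diamond s is false.
  So \Diamond \Diamond s is false at s3.
Satisfying worlds: none.

none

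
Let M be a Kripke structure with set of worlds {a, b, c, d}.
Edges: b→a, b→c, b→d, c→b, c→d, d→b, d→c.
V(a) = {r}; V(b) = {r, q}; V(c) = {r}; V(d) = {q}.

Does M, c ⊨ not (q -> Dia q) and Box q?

No

At c: not (q -> Dia q) is false, Box q is true, so not (q -> Dia q) and Box q is false.
  At c: q -> Dia q is true, so not (q -> Dia q) is false.
    At c: q is false, Dia q is true, so q -> Dia q is true.
      At c: Dia q requires q at some successor in {b, d}.
        q holds at b, so Dia q is true at c.
  At c: Box q requires q at every successor {b, d}.
    At b: q is true.
    At d: q is true.
  So Box q is true at c.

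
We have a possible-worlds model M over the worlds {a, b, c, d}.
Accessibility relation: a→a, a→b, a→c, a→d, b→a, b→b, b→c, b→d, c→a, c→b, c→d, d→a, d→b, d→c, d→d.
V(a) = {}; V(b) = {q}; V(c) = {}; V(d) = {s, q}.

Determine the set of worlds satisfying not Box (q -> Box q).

Let φ = not Box (q -> Box q). Evaluate φ at each world:
  a (successors {a, b, c, d}): φ is true.
  b (successors {a, b, c, d}): φ is true.
  c (successors {a, b, d}): φ is true.
  d (successors {a, b, c, d}): φ is true.
For instance, at c:
  At c: Box (q -> Box q) is false, so not Box (q -> Box q) is true.
    At c: Box (q -> Box q) requires q -> Box q at every successor {a, b, d}.
      q -> Box q fails at b, so Box (q -> Box q) is false at c.
Satisfying worlds: {a, b, c, d}

a, b, c, d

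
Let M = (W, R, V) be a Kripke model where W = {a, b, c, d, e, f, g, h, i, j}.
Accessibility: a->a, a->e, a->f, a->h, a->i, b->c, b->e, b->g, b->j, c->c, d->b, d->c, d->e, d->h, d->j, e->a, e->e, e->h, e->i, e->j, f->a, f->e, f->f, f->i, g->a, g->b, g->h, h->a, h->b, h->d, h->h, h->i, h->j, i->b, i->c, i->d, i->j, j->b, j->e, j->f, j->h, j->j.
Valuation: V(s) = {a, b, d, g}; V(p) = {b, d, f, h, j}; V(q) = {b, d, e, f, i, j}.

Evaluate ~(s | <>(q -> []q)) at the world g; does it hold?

No

At g: s | <>(q -> []q) is true, so ~(s | <>(q -> []q)) is false.
  At g: s is true, <>(q -> []q) is true, so s | <>(q -> []q) is true.
    At g: <>(q -> []q) requires q -> []q at some successor in {a, b, h}.
      q -> []q holds at a, so <>(q -> []q) is true at g.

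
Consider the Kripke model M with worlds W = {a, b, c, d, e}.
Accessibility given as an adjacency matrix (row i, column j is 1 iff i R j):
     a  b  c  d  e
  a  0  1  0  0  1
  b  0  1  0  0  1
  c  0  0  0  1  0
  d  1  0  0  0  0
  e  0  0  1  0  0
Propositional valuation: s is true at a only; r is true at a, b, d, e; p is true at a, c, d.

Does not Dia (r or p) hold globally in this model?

No

Recall that Dia ψ holds at a world iff ψ holds at some accessible world.
Let φ = not Dia (r or p). Evaluate φ at each world:
  a (successors {b, e}): φ is false.
  b (successors {b, e}): φ is false.
  c (successors {d}): φ is false.
  d (successors {a}): φ is false.
  e (successors {c}): φ is false.
Detail at a (counterexample):
  At a: Dia (r or p) is true, so not Dia (r or p) is false.
    At a: Dia (r or p) requires r or p at some successor in {b, e}.
      r or p holds at b, so Dia (r or p) is true at a.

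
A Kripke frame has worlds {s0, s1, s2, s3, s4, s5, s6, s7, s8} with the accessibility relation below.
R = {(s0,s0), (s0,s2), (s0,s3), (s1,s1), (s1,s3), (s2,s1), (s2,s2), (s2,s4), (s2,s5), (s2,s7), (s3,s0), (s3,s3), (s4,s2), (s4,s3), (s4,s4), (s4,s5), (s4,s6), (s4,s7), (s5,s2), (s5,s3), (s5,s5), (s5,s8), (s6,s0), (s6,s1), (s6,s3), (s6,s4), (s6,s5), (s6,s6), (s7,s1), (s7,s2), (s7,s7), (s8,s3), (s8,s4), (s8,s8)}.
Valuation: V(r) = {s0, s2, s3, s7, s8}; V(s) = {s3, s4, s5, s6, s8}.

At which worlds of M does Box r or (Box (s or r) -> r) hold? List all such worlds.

Recall that Box ψ holds at a world iff ψ holds at every accessible world, and Dia ψ holds iff ψ holds at some accessible world.
Let φ = Box r or (Box (s or r) -> r). Evaluate φ at each world:
  s0 (successors {s0, s2, s3}): φ is true.
  s1 (successors {s1, s3}): φ is true.
  s2 (successors {s1, s2, s4, s5, s7}): φ is true.
  s3 (successors {s0, s3}): φ is true.
  s4 (successors {s2, s3, s4, s5, s6, s7}): φ is false.
  s5 (successors {s2, s3, s5, s8}): φ is false.
  s6 (successors {s0, s1, s3, s4, s5, s6}): φ is true.
  s7 (successors {s1, s2, s7}): φ is true.
  s8 (successors {s3, s4, s8}): φ is true.
For instance, at s6:
  At s6: Box r is false, Box (s or r) -> r is true, so Box r or (Box (s or r) -> r) is true.
    At s6: Box r requires r at every successor {s0, s1, s3, s4, s5, s6}.
      r fails at s1, so Box r is false at s6.
    At s6: Box (s or r) is false, r is false, so Box (s or r) -> r is true.
      At s6: Box (s or r) requires s or r at every successor {s0, s1, s3, s4, s5, s6}.
        s or r fails at s1, so Box (s or r) is false at s6.
Satisfying worlds: {s0, s1, s2, s3, s6, s7, s8}

s0, s1, s2, s3, s6, s7, s8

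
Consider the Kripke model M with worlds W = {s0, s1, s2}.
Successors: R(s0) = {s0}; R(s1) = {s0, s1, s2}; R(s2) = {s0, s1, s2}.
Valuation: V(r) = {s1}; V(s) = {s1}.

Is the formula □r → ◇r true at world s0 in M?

At s0: □r is false, ◇r is false, so □r → ◇r is true.
  At s0: □r requires r at every successor {s0}.
    r fails at s0, so □r is false at s0.
  At s0: ◇r requires r at some successor in {s0}.
    At s0: r is false.
  So ◇r is false at s0.

Yes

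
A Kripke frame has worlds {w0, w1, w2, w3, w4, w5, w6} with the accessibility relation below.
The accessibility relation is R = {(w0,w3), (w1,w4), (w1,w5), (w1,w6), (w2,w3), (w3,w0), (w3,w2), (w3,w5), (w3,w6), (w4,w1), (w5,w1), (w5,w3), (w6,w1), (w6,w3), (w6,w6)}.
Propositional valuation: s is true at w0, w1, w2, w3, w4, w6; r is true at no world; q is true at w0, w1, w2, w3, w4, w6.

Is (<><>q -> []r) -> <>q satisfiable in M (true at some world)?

Yes

Recall that []ψ holds at a world iff ψ holds at every accessible world, and <>ψ holds iff ψ holds at some accessible world.
Let φ = (<><>q -> []r) -> <>q. Evaluate φ at each world:
  w0 (successors {w3}): φ is true.
  w1 (successors {w4, w5, w6}): φ is true.
  w2 (successors {w3}): φ is true.
  w3 (successors {w0, w2, w5, w6}): φ is true.
  w4 (successors {w1}): φ is true.
  w5 (successors {w1, w3}): φ is true.
  w6 (successors {w1, w3, w6}): φ is true.
Detail at w0 (witness):
  At w0: <><>q -> []r is false, <>q is true, so (<><>q -> []r) -> <>q is true.
    At w0: <><>q is true, []r is false, so <><>q -> []r is false.
      At w0: <><>q requires <>q at some successor in {w3}.
        <>q holds at w3, so <><>q is true at w0.
      At w0: []r requires r at every successor {w3}.
        r fails at w3, so []r is false at w0.
    At w0: <>q requires q at some successor in {w3}.
      q holds at w3, so <>q is true at w0.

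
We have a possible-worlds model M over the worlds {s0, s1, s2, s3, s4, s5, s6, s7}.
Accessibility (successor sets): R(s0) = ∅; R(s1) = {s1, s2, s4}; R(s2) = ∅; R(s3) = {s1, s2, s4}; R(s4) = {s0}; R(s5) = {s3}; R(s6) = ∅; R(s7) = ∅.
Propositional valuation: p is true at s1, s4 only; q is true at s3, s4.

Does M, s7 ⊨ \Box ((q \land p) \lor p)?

Yes

At s7: no accessible worlds, so \Box ((q \land p) \lor p) holds vacuously.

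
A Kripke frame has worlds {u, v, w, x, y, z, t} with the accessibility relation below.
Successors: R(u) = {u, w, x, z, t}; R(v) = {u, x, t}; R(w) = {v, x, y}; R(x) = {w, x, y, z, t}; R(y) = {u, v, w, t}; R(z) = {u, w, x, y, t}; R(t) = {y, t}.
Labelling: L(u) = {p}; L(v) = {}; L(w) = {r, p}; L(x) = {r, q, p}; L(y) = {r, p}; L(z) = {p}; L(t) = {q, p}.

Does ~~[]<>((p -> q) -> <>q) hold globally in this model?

Let φ = ~~[]<>((p -> q) -> <>q). Evaluate φ at each world:
  u (successors {u, w, x, z, t}): φ is true.
  v (successors {u, x, t}): φ is true.
  w (successors {v, x, y}): φ is true.
  x (successors {w, x, y, z, t}): φ is true.
  y (successors {u, v, w, t}): φ is true.
  z (successors {u, w, x, y, t}): φ is true.
  t (successors {y, t}): φ is true.
For instance, at t:
  At t: ~[]<>((p -> q) -> <>q) is false, so ~~[]<>((p -> q) -> <>q) is true.
    At t: []<>((p -> q) -> <>q) is true, so ~[]<>((p -> q) -> <>q) is false.
      At t: []<>((p -> q) -> <>q) requires <>((p -> q) -> <>q) at every successor {y, t}.
        At y: <>((p -> q) -> <>q) is true.
        At t: <>((p -> q) -> <>q) is true.
      So []<>((p -> q) -> <>q) is true at t.

Yes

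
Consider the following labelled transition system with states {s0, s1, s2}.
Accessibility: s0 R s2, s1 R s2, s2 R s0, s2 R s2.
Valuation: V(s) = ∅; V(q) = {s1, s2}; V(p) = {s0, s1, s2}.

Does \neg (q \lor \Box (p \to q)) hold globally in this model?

No

Let φ = \neg (q \lor \Box (p \to q)). Evaluate φ at each world:
  s0 (successors {s2}): φ is false.
  s1 (successors {s2}): φ is false.
  s2 (successors {s0, s2}): φ is false.
Detail at s0 (counterexample):
  At s0: q \lor \Box (p \to q) is true, so \neg (q \lor \Box (p \to q)) is false.
    At s0: q is false, \Box (p \to q) is true, so q \lor \Box (p \to q) is true.
      At s0: \Box (p \to q) requires p \to q at every successor {s2}.
        At s2: p \to q is true.
      So \Box (p \to q) is true at s0.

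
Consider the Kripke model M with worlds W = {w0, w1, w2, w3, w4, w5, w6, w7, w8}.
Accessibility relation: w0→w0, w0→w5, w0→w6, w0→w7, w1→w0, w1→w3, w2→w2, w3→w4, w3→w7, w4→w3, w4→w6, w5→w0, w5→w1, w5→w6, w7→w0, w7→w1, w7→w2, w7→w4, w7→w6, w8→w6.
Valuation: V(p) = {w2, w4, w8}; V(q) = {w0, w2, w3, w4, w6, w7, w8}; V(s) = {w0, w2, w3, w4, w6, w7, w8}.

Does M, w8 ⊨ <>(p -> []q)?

Yes

Recall that []ψ holds at a world iff ψ holds at every accessible world, and <>ψ holds iff ψ holds at some accessible world.
At w8: <>(p -> []q) requires p -> []q at some successor in {w6}.
  p -> []q holds at w6, so <>(p -> []q) is true at w8.
    At w6: p is false, []q is true, so p -> []q is true.
      At w6: no accessible worlds, so []q holds vacuously.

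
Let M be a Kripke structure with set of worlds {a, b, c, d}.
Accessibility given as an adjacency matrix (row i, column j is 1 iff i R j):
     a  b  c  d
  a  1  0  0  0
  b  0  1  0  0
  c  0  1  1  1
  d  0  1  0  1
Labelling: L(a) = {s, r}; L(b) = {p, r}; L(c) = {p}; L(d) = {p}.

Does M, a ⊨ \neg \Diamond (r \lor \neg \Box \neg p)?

No

At a: \Diamond (r \lor \neg \Box \neg p) is true, so \neg \Diamond (r \lor \neg \Box \neg p) is false.
  At a: \Diamond (r \lor \neg \Box \neg p) requires r \lor \neg \Box \neg p at some successor in {a}.
    r \lor \neg \Box \neg p holds at a, so \Diamond (r \lor \neg \Box \neg p) is true at a.
      At a: r is true, \neg \Box \neg p is false, so r \lor \neg \Box \neg p is true.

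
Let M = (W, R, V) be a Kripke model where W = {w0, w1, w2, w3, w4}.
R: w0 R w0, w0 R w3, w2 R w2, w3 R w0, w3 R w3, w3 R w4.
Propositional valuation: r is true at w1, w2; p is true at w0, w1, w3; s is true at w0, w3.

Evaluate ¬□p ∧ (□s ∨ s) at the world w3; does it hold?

Yes

At w3: ¬□p is true, □s ∨ s is true, so ¬□p ∧ (□s ∨ s) is true.
  At w3: □p is false, so ¬□p is true.
    At w3: □p requires p at every successor {w0, w3, w4}.
      p fails at w4, so □p is false at w3.
  At w3: □s is false, s is true, so □s ∨ s is true.
    At w3: □s requires s at every successor {w0, w3, w4}.
      s fails at w4, so □s is false at w3.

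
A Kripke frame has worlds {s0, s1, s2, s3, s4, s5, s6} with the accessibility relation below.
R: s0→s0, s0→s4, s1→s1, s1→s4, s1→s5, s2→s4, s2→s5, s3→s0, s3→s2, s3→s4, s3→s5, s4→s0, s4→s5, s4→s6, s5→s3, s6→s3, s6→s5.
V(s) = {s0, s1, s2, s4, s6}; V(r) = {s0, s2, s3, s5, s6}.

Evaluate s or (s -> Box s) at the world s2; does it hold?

At s2: s is true, s -> Box s is false, so s or (s -> Box s) is true.
  At s2: s is true, Box s is false, so s -> Box s is false.
    At s2: Box s requires s at every successor {s4, s5}.
      s fails at s5, so Box s is false at s2.

Yes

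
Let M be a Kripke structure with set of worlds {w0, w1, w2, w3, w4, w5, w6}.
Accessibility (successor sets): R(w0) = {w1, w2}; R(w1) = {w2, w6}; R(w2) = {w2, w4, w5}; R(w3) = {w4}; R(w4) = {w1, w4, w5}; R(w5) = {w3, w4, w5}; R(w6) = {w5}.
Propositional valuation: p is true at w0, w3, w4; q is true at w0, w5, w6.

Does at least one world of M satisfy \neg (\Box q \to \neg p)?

Let φ = \neg (\Box q \to \neg p). Evaluate φ at each world:
  w0 (successors {w1, w2}): φ is false.
  w1 (successors {w2, w6}): φ is false.
  w2 (successors {w2, w4, w5}): φ is false.
  w3 (successors {w4}): φ is false.
  w4 (successors {w1, w4, w5}): φ is false.
  w5 (successors {w3, w4, w5}): φ is false.
  w6 (successors {w5}): φ is false.
For instance, at w3:
  At w3: \Box q \to \neg p is true, so \neg (\Box q \to \neg p) is false.
    At w3: \Box q is false, \neg p is false, so \Box q \to \neg p is true.
      At w3: \Box q requires q at every successor {w4}.
        q fails at w4, so \Box q is false at w3.

No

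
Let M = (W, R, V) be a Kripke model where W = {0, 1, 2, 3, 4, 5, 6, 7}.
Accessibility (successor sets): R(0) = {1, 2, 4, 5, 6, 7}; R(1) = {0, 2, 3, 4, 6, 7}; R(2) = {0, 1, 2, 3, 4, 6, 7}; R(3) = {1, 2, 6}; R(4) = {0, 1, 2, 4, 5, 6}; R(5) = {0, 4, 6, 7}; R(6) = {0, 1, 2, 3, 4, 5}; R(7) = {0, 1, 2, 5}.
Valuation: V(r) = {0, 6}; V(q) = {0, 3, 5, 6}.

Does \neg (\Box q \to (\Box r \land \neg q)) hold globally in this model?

No

Recall that \Box ψ holds at a world iff ψ holds at every accessible world, and \Diamond ψ holds iff ψ holds at some accessible world.
Let φ = \neg (\Box q \to (\Box r \land \neg q)). Evaluate φ at each world:
  0 (successors {1, 2, 4, 5, 6, 7}): φ is false.
  1 (successors {0, 2, 3, 4, 6, 7}): φ is false.
  2 (successors {0, 1, 2, 3, 4, 6, 7}): φ is false.
  3 (successors {1, 2, 6}): φ is false.
  4 (successors {0, 1, 2, 4, 5, 6}): φ is false.
  5 (successors {0, 4, 6, 7}): φ is false.
  6 (successors {0, 1, 2, 3, 4, 5}): φ is false.
  7 (successors {0, 1, 2, 5}): φ is false.
Detail at 0 (counterexample):
  At 0: \Box q \to (\Box r \land \neg q) is true, so \neg (\Box q \to (\Box r \land \neg q)) is false.
    At 0: \Box q is false, \Box r \land \neg q is false, so \Box q \to (\Box r \land \neg q) is true.
      At 0: \Box q requires q at every successor {1, 2, 4, 5, 6, 7}.
        q fails at 1, so \Box q is false at 0.
      At 0: \Box r is false, \neg q is false, so \Box r \land \neg q is false.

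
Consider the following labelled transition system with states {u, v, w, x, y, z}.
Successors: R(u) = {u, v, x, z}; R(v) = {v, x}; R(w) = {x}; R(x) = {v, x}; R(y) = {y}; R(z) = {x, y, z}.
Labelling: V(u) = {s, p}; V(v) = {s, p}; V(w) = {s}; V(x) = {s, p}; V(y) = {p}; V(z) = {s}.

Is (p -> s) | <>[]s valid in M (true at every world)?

Let φ = (p -> s) | <>[]s. Evaluate φ at each world:
  u (successors {u, v, x, z}): φ is true.
  v (successors {v, x}): φ is true.
  w (successors {x}): φ is true.
  x (successors {v, x}): φ is true.
  y (successors {y}): φ is false.
  z (successors {x, y, z}): φ is true.
Detail at y (counterexample):
  At y: p -> s is false, <>[]s is false, so (p -> s) | <>[]s is false.
    At y: <>[]s requires []s at some successor in {y}.
      At y: []s is false.
    So <>[]s is false at y.

No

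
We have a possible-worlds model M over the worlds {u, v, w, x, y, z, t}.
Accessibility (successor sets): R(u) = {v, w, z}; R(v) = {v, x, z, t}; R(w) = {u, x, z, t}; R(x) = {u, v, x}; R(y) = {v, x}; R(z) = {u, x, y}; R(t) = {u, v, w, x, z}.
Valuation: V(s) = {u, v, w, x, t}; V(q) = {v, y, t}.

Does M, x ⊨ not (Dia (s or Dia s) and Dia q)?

No

Recall that Dia ψ holds at a world iff ψ holds at some accessible world.
At x: Dia (s or Dia s) and Dia q is true, so not (Dia (s or Dia s) and Dia q) is false.
  At x: Dia (s or Dia s) is true, Dia q is true, so Dia (s or Dia s) and Dia q is true.
    At x: Dia (s or Dia s) requires s or Dia s at some successor in {u, v, x}.
      s or Dia s holds at u, so Dia (s or Dia s) is true at x.
    At x: Dia q requires q at some successor in {u, v, x}.
      q holds at v, so Dia q is true at x.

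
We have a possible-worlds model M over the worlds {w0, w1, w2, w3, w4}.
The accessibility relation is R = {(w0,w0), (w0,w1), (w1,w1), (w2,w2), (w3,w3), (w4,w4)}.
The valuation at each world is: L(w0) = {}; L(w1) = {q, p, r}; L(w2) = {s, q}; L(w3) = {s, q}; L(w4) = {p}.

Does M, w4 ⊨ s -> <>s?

Yes

Recall that <>ψ holds at a world iff ψ holds at some accessible world.
At w4: s is false, <>s is false, so s -> <>s is true.
  At w4: <>s requires s at some successor in {w4}.
    At w4: s is false.
  So <>s is false at w4.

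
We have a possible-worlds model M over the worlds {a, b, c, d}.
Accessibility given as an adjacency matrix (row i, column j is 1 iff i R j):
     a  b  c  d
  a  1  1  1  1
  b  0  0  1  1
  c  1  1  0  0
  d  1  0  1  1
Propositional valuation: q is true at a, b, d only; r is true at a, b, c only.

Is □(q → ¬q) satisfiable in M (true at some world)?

Recall that □ψ holds at a world iff ψ holds at every accessible world, and ◇ψ holds iff ψ holds at some accessible world.
Let φ = □(q → ¬q). Evaluate φ at each world:
  a (successors {a, b, c, d}): φ is false.
  b (successors {c, d}): φ is false.
  c (successors {a, b}): φ is false.
  d (successors {a, c, d}): φ is false.
For instance, at a:
  At a: □(q → ¬q) requires q → ¬q at every successor {a, b, c, d}.
    q → ¬q fails at a, so □(q → ¬q) is false at a.

No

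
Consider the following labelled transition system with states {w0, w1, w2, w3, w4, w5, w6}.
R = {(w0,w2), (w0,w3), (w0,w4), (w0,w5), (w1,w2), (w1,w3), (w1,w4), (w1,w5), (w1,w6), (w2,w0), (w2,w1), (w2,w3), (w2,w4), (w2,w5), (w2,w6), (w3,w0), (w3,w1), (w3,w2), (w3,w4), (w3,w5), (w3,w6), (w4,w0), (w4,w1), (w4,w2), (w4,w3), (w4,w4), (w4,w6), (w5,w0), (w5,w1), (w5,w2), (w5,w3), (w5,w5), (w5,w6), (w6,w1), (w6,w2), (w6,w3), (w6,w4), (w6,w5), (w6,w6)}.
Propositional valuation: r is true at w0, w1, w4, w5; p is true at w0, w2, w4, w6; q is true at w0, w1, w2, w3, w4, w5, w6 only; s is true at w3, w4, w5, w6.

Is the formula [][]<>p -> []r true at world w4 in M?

Recall that []ψ holds at a world iff ψ holds at every accessible world, and <>ψ holds iff ψ holds at some accessible world.
At w4: [][]<>p is true, []r is false, so [][]<>p -> []r is false.
  At w4: [][]<>p requires []<>p at every successor {w0, w1, w2, w3, w4, w6}.
    At w0: []<>p is true.
    At w1: []<>p is true.
    At w2: []<>p is true.
    At w3: []<>p is true.
    At w4: []<>p is true.
    At w6: []<>p is true.
  So [][]<>p is true at w4.
  At w4: []r requires r at every successor {w0, w1, w2, w3, w4, w6}.
    r fails at w2, so []r is false at w4.

No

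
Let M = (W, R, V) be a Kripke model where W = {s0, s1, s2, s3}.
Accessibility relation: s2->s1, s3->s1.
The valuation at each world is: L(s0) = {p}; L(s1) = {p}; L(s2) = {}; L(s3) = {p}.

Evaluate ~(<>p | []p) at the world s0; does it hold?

Recall that []ψ holds at a world iff ψ holds at every accessible world, and <>ψ holds iff ψ holds at some accessible world.
At s0: <>p | []p is true, so ~(<>p | []p) is false.
  At s0: <>p is false, []p is true, so <>p | []p is true.
    At s0: no accessible worlds, so <>p is false.
    At s0: no accessible worlds, so []p holds vacuously.

No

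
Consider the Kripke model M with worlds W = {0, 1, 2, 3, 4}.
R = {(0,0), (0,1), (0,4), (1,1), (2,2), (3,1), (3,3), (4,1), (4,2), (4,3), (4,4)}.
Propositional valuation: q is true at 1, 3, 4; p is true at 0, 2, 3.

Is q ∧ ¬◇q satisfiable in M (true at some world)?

No

Let φ = q ∧ ¬◇q. Evaluate φ at each world:
  0 (successors {0, 1, 4}): φ is false.
  1 (successors {1}): φ is false.
  2 (successors {2}): φ is false.
  3 (successors {1, 3}): φ is false.
  4 (successors {1, 2, 3, 4}): φ is false.
For instance, at 3:
  At 3: q is true, ¬◇q is false, so q ∧ ¬◇q is false.
    At 3: ◇q is true, so ¬◇q is false.
      At 3: ◇q requires q at some successor in {1, 3}.
        q holds at 1, so ◇q is true at 3.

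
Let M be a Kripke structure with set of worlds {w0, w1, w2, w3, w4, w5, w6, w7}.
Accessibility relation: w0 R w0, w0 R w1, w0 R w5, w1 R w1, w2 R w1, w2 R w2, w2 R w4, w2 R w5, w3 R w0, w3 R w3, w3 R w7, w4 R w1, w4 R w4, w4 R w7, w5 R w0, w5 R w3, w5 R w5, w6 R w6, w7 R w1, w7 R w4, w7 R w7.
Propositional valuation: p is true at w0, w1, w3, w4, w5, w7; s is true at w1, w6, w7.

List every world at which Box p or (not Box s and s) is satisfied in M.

w0, w1, w3, w4, w5, w7

Recall that Box ψ holds at a world iff ψ holds at every accessible world, and Dia ψ holds iff ψ holds at some accessible world.
Let φ = Box p or (not Box s and s). Evaluate φ at each world:
  w0 (successors {w0, w1, w5}): φ is true.
  w1 (successors {w1}): φ is true.
  w2 (successors {w1, w2, w4, w5}): φ is false.
  w3 (successors {w0, w3, w7}): φ is true.
  w4 (successors {w1, w4, w7}): φ is true.
  w5 (successors {w0, w3, w5}): φ is true.
  w6 (successors {w6}): φ is false.
  w7 (successors {w1, w4, w7}): φ is true.
For instance, at w2:
  At w2: Box p is false, not Box s and s is false, so Box p or (not Box s and s) is false.
    At w2: Box p requires p at every successor {w1, w2, w4, w5}.
      p fails at w2, so Box p is false at w2.
    At w2: not Box s is true, s is false, so not Box s and s is false.
      At w2: Box s is false, so not Box s is true.
Satisfying worlds: {w0, w1, w3, w4, w5, w7}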